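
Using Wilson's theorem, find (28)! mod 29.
By Wilson's theorem, (28)! ≡ -1 ≡ 28 mod 29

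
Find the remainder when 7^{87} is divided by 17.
By Fermat: 7^{16} ≡ 1 (mod 17). 87 = 5×16 + 7. So 7^{87} ≡ 7^{7} ≡ 12 (mod 17)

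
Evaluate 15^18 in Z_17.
Using Fermat: 15^{16} ≡ 1 mod 17. 18 ≡ 2 mod 16. So 15^{18} ≡ 15^{2} ≡ 4 mod 17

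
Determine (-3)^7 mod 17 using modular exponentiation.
By repeated squaring mod 17: (-3)^{1}≡14, (-3)^{2}≡9, (-3)^{4}≡13. Then (-3)^{7} = (-3)^{4+2+1} ≡ 13 × 9 × 14 ≡ 6 mod 17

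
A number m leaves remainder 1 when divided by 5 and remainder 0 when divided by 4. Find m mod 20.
M = 5 × 4 = 20. M₁ = 4, y₁ ≡ 4 mod 5. M₂ = 5, y₂ ≡ 1 mod 4. m = 1×4×4 + 0×5×1 ≡ 16 mod 20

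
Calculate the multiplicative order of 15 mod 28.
Powers of 15 mod 28: 15^1≡15, 15^2≡1. Order = 2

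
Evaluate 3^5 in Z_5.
Using Fermat: 3^{4} ≡ 1 (mod 5). 5 ≡ 1 (mod 4). So 3^{5} ≡ 3^{1} ≡ 3 (mod 5)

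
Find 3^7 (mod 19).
By repeated squaring (mod 19): 3^{1}≡3, 3^{2}≡9, 3^{4}≡5. Then 3^{7} = 3^{4+2+1} ≡ 5 × 9 × 3 ≡ 2 (mod 19)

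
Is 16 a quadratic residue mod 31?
By Euler's criterion: 16^{15} ≡ 1 (mod 31). Since this equals 1, 16 is a QR.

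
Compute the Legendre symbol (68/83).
(68/83) = 68^{41} mod 83 = 1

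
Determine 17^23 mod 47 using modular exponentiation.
By repeated squaring mod 47: 17^{1}≡17, 17^{2}≡7, 17^{4}≡2, 17^{8}≡4, 17^{16}≡16. Then 17^{23} = 17^{16+4+2+1} ≡ 16 × 2 × 7 × 17 ≡ 1 mod 47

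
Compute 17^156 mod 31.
Using Fermat: 17^{30} ≡ 1 (mod 31). 156 ≡ 6 (mod 30). So 17^{156} ≡ 17^{6} ≡ 8 (mod 31)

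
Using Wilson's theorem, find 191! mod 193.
(192)! = (191)! × (192) ≡ -1 mod 193. So (191)! ≡ -1 × (192)^(-1) ≡ (-1)×(-1) = 1 mod 193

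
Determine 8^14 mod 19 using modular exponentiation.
By repeated squaring (mod 19): 8^{1}≡8, 8^{2}≡7, 8^{4}≡11, 8^{8}≡7. Then 8^{14} = 8^{8+4+2} ≡ 7 × 11 × 7 ≡ 7 (mod 19)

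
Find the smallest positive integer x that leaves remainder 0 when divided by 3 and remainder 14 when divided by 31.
M = 3 × 31 = 93. M₁ = 31, y₁ ≡ 1 (mod 3). M₂ = 3, y₂ ≡ 21 (mod 31). x = 0×31×1 + 14×3×21 ≡ 45 (mod 93)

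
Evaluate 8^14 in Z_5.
Using Fermat: 8^{4} ≡ 1 mod 5. 14 ≡ 2 mod 4. So 8^{14} ≡ 8^{2} ≡ 4 mod 5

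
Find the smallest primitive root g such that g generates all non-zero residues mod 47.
g = 5. For each prime q|46: 5^{23}≡46, 5^{2}≡25, none ≡ 1, so ord_47(5) = 46 and 5 is a primitive root.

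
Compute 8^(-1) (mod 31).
Since 31 is prime, by Fermat 8^(-1) ≡ 8^{29} ≡ 4 (mod 31). Verify: 8 × 4 = 32 ≡ 1 (mod 31)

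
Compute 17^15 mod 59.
By repeated squaring mod 59: 17^{1}≡17, 17^{2}≡53, 17^{4}≡36, 17^{8}≡57. Then 17^{15} = 17^{8+4+2+1} ≡ 57 × 36 × 53 × 17 ≡ 28 mod 59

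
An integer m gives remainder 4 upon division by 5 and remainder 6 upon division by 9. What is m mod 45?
M = 5 × 9 = 45. M₁ = 9, y₁ ≡ 4 mod 5. M₂ = 5, y₂ ≡ 2 mod 9. m = 4×9×4 + 6×5×2 ≡ 24 mod 45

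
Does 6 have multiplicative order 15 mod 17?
Powers of 6 mod 17: 6^1≡6, 6^2≡2, 6^3≡12, 6^4≡4, 6^5≡7, 6^6≡8, 6^7≡14, 6^8≡16, 6^9≡11, 6^10≡15, 6^11≡5, 6^12≡13, 6^13≡10, 6^14≡9, 6^15≡3, 6^16≡1. 6^15≡3≢1, so ord ≠ 15. No, the actual order is 16.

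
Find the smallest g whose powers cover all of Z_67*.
g = 2. For each prime q|66: 2^{33}≡66, 2^{22}≡37, 2^{6}≡64, none ≡ 1, so ord_67(2) = 66 and 2 is a primitive root.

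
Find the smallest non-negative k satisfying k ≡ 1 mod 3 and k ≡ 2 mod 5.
M = 3 × 5 = 15. M₁ = 5, y₁ ≡ 2 mod 3. M₂ = 3, y₂ ≡ 2 mod 5. k = 1×5×2 + 2×3×2 ≡ 7 mod 15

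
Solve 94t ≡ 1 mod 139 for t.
Since 139 is prime, by Fermat 94^(-1) ≡ 94^{137} ≡ 105 mod 139. Verify: 94 × 105 = 9870 ≡ 1 mod 139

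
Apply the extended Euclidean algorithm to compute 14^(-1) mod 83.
Extended GCD: 14(6) + 83(-1) = 1. So 14^(-1) ≡ 6 mod 83. Verify: 14 × 6 = 84 ≡ 1 mod 83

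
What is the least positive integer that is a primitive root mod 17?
g = 3. Powers: [3, 9, 10, 13, 5, 15, 11, 16, ...] generates all 16 non-zero residues.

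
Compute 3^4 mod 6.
3^{4} = 81 ≡ 3 (mod 6)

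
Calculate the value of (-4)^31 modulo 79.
By repeated squaring mod 79: (-4)^{1}≡75, (-4)^{2}≡16, (-4)^{4}≡19, (-4)^{8}≡45, (-4)^{16}≡50. Then (-4)^{31} = (-4)^{16+8+4+2+1} ≡ 50 × 45 × 19 × 16 × 75 ≡ 7 mod 79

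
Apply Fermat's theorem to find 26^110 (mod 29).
By Fermat: 26^{28} ≡ 1 (mod 29). 110 = 3×28 + 26. So 26^{110} ≡ 26^{26} ≡ 13 (mod 29)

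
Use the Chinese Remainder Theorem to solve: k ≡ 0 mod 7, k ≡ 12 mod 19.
M = 7 × 19 = 133. M₁ = 19, y₁ ≡ 3 mod 7. M₂ = 7, y₂ ≡ 11 mod 19. k = 0×19×3 + 12×7×11 ≡ 126 mod 133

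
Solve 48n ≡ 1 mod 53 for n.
Since 53 is prime, by Fermat 48^(-1) ≡ 48^{51} ≡ 21 mod 53. Verify: 48 × 21 = 1008 ≡ 1 mod 53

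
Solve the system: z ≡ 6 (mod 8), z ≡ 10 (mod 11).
M = 8 × 11 = 88. M₁ = 11, y₁ ≡ 3 (mod 8). M₂ = 8, y₂ ≡ 7 (mod 11). z = 6×11×3 + 10×8×7 ≡ 54 (mod 88)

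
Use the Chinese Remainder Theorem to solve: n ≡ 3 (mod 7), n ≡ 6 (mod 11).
M = 7 × 11 = 77. M₁ = 11, y₁ ≡ 2 (mod 7). M₂ = 7, y₂ ≡ 8 (mod 11). n = 3×11×2 + 6×7×8 ≡ 17 (mod 77)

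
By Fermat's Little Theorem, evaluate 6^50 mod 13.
By Fermat: 6^{12} ≡ 1 mod 13. 50 = 4×12 + 2. So 6^{50} ≡ 6^{2} ≡ 10 mod 13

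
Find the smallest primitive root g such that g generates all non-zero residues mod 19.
g = 2. Powers: [2, 4, 8, 16, 13, 7, 14, ...] generates all 18 non-zero residues.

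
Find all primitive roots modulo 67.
There are φ(66) = 20 primitive roots mod 67: {2, 7, 11, 12, 13, 18, 20, 28, 31, 32, 34, 41, 44, 46, 48, 50, 51, 57, 61, 63}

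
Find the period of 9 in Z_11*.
Powers of 9 mod 11: 9^1≡9, 9^2≡4, 9^3≡3, 9^4≡5, 9^5≡1. So the order of 9 is 5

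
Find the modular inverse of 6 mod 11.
Since 11 is prime, by Fermat 6^(-1) ≡ 6^{9} ≡ 2 mod 11. Verify: 6 × 2 = 12 ≡ 1 mod 11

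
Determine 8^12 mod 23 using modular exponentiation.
By repeated squaring (mod 23): 8^{1}≡8, 8^{2}≡18, 8^{4}≡2, 8^{8}≡4. Then 8^{12} = 8^{8+4} ≡ 4 × 2 ≡ 8 (mod 23)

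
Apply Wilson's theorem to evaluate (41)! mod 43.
(42)! = (41)! × (42) ≡ -1 mod 43. So (41)! ≡ -1 × (42)^(-1) ≡ (-1)×(-1) = 1 mod 43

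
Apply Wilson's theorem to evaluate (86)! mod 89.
(88)! = (86)! × (87) × (88) ≡ -1 (mod 89). So (86)! ≡ -1 × [(88)(87)]^(-1) ≡ 44 (mod 89)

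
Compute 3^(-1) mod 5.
Since 5 is prime, by Fermat 3^(-1) ≡ 3^{3} ≡ 2 mod 5. Verify: 3 × 2 = 6 ≡ 1 mod 5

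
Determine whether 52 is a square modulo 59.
By Euler's criterion: 52^{29} ≡ 58 (mod 59). Since this equals -1 (≡ 58), 52 is not a QR.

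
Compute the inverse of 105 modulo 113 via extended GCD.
Extended GCD: 105(14) + 113(-13) = 1. So 105^(-1) ≡ 14 mod 113. Verify: 105 × 14 = 1470 ≡ 1 mod 113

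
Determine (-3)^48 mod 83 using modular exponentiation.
By repeated squaring (mod 83): (-3)^{1}≡80, (-3)^{2}≡9, (-3)^{4}≡81, (-3)^{8}≡4, (-3)^{16}≡16, (-3)^{32}≡7. Then (-3)^{48} = (-3)^{32+16} ≡ 7 × 16 ≡ 29 (mod 83)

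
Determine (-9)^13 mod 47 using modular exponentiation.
By repeated squaring mod 47: (-9)^{1}≡38, (-9)^{2}≡34, (-9)^{4}≡28, (-9)^{8}≡32. Then (-9)^{13} = (-9)^{8+4+1} ≡ 32 × 28 × 38 ≡ 20 mod 47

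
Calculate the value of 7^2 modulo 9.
7^{2} = 49 ≡ 4 mod 9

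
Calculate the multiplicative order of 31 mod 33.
Powers of 31 mod 33: 31^1≡31, 31^2≡4, 31^3≡25, 31^4≡16, 31^5≡1. So the order of 31 is 5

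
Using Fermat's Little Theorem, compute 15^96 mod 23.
By Fermat: 15^{22} ≡ 1 (mod 23). 96 = 4×22 + 8. So 15^{96} ≡ 15^{8} ≡ 4 (mod 23)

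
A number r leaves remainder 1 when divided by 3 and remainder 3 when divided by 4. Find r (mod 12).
M = 3 × 4 = 12. M₁ = 4, y₁ ≡ 1 (mod 3). M₂ = 3, y₂ ≡ 3 (mod 4). r = 1×4×1 + 3×3×3 ≡ 7 (mod 12)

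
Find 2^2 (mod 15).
2^{2} = 4 ≡ 4 (mod 15)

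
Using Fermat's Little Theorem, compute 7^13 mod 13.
By Fermat: 7^{12} ≡ 1 mod 13. So 7^{13} = 7^{12} · 7^{1} ≡ 7^{1} ≡ 7 mod 13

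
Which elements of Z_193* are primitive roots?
There are φ(192) = 64 primitive roots mod 193: {5, 10, 15, 17, 19, 22, 26, 30, 34, 37, 38, 40, 41, 44, 45, 47, 51, 52, 53, 57, 58, 61, 66, 70, 73, 77, 78, 79, 80, 82, 90, 91, 102, 103, 111, 113, 114, 115, 116, 120, 123, 127, 132, 135, 136, 140, 141, 142, 146, 148, 149, 152, 153, 155, 156, 159, 163, 167, 171, 174, 176, 178, 183, 188}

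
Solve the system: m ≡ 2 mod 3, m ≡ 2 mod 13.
M = 3 × 13 = 39. M₁ = 13, y₁ ≡ 1 mod 3. M₂ = 3, y₂ ≡ 9 mod 13. m = 2×13×1 + 2×3×9 ≡ 2 mod 39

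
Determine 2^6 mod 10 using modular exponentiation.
By repeated squaring (mod 10): 2^{1}≡2, 2^{2}≡4, 2^{4}≡6. Then 2^{6} = 2^{4+2} ≡ 6 × 4 ≡ 4 (mod 10)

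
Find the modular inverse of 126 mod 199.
Since 199 is prime, by Fermat 126^(-1) ≡ 126^{197} ≡ 169 mod 199. Verify: 126 × 169 = 21294 ≡ 1 mod 199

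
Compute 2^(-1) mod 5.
Since 5 is prime, by Fermat 2^(-1) ≡ 2^{3} ≡ 3 mod 5. Verify: 2 × 3 = 6 ≡ 1 mod 5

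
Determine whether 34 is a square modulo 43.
By Euler's criterion: 34^{21} ≡ 42 mod 43. Since this equals -1 (≡ 42), 34 is not a QR.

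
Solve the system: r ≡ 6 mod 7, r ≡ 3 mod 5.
M = 7 × 5 = 35. M₁ = 5, y₁ ≡ 3 mod 7. M₂ = 7, y₂ ≡ 3 mod 5. r = 6×5×3 + 3×7×3 ≡ 13 mod 35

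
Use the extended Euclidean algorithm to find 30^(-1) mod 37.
Extended GCD: 30(-16) + 37(13) = 1. So 30^(-1) ≡ -16 ≡ 21 (mod 37). Verify: 30 × 21 = 630 ≡ 1 (mod 37)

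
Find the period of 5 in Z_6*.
Powers of 5 mod 6: 5^1≡5, 5^2≡1. ord_6(5) = 2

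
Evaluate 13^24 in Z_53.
By repeated squaring (mod 53): 13^{1}≡13, 13^{2}≡10, 13^{4}≡47, 13^{8}≡36, 13^{16}≡24. Then 13^{24} = 13^{16+8} ≡ 24 × 36 ≡ 16 (mod 53)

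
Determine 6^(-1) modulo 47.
Since 47 is prime, by Fermat 6^(-1) ≡ 6^{45} ≡ 8 (mod 47). Verify: 6 × 8 = 48 ≡ 1 (mod 47)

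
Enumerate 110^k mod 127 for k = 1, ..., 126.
110^1, 110^2, ..., 110^{126} mod 127: [110, 35, 40, 82, 3, 76, 105, 120, 119, 9, 101, 61, 106, 103, 27, 49, 56, 64, 55, 81, 20, 41, 65, 38, 116, 60, 123, 68, 114, 94, 53, 115, 77, 88, 28, 32, 91, 104, 10, 84, 96, 19, 58, 30, 125, 34, 57, 47, 90, 121, 102, 44, 14, 16, 109, 52, 5, 42, 48, 73, 29, 15, 126, 17, 92, 87, 45, 124, 51, 22, 7, 8, 118, 26, 66, 21, 24, 100, 78, 71, 63, 72, 46, 107, 86, 62, 89, 11, 67, 4, 59, 13, 33, 74, 12, 50, 39, 99, 95, 36, 23, 117, 43, 31, 108, 69, 97, 2, 93, 70, 80, 37, 6, 25, 83, 113, 111, 18, 75, 122, 85, 79, 54, 98, 112, 1]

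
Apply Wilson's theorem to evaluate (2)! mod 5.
(4)! = (2)! × (3) × (4) ≡ -1 mod 5. So (2)! ≡ -1 × [(4)(3)]^(-1) ≡ 2 mod 5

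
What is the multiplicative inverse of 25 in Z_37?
Since 37 is prime, by Fermat 25^(-1) ≡ 25^{35} ≡ 3 (mod 37). Verify: 25 × 3 = 75 ≡ 1 (mod 37)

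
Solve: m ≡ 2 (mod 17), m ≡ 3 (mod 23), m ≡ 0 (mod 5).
M = 17 × 23 × 5 = 1955. M₁ = 115, y₁ ≡ 4 (mod 17). M₂ = 85, y₂ ≡ 13 (mod 23). M₃ = 391, y₃ ≡ 1 (mod 5). m = 2×115×4 + 3×85×13 + 0×391×1 ≡ 325 (mod 1955)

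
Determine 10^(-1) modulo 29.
Since 29 is prime, by Fermat 10^(-1) ≡ 10^{27} ≡ 3 (mod 29). Verify: 10 × 3 = 30 ≡ 1 (mod 29)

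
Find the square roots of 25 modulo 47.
The square roots of 25 mod 47 are 42 and 5. Verify: 42² = 1764 ≡ 25 (mod 47)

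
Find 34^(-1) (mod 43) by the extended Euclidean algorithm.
Extended GCD: 34(19) + 43(-15) = 1. So 34^(-1) ≡ 19 (mod 43). Verify: 34 × 19 = 646 ≡ 1 (mod 43)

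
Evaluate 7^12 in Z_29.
By repeated squaring mod 29: 7^{1}≡7, 7^{2}≡20, 7^{4}≡23, 7^{8}≡7. Then 7^{12} = 7^{8+4} ≡ 7 × 23 ≡ 16 mod 29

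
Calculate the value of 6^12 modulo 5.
Using Fermat: 6^{4} ≡ 1 mod 5. 12 ≡ 0 mod 4. So 6^{12} ≡ 6^{0} ≡ 1 mod 5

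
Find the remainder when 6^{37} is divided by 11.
By Fermat: 6^{10} ≡ 1 (mod 11). 37 = 3×10 + 7. So 6^{37} ≡ 6^{7} ≡ 8 (mod 11)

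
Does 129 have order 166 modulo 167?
ord_167(129) divides 166. For each prime q|166: 129^{83}≡166, 129^{2}≡108, none ≡ 1. So 129 has order 166 and is a primitive root mod 167.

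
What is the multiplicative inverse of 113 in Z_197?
Since 197 is prime, by Fermat 113^(-1) ≡ 113^{195} ≡ 68 mod 197. Verify: 113 × 68 = 7684 ≡ 1 mod 197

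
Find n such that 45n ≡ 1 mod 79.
Since 79 is prime, by Fermat 45^(-1) ≡ 45^{77} ≡ 72 mod 79. Verify: 45 × 72 = 3240 ≡ 1 mod 79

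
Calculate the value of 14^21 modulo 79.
By repeated squaring (mod 79): 14^{1}≡14, 14^{2}≡38, 14^{4}≡22, 14^{8}≡10, 14^{16}≡21. Then 14^{21} = 14^{16+4+1} ≡ 21 × 22 × 14 ≡ 69 (mod 79)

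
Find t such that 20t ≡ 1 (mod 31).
Since 31 is prime, by Fermat 20^(-1) ≡ 20^{29} ≡ 14 (mod 31). Verify: 20 × 14 = 280 ≡ 1 (mod 31)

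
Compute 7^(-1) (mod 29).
Since 29 is prime, by Fermat 7^(-1) ≡ 7^{27} ≡ 25 (mod 29). Verify: 7 × 25 = 175 ≡ 1 (mod 29)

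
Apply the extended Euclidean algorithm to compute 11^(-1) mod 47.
Extended GCD: 11(-17) + 47(4) = 1. So 11^(-1) ≡ -17 ≡ 30 (mod 47). Verify: 11 × 30 = 330 ≡ 1 (mod 47)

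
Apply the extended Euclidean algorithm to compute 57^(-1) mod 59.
Extended GCD: 57(29) + 59(-28) = 1. So 57^(-1) ≡ 29 mod 59. Verify: 57 × 29 = 1653 ≡ 1 mod 59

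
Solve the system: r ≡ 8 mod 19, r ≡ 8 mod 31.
M = 19 × 31 = 589. M₁ = 31, y₁ ≡ 8 mod 19. M₂ = 19, y₂ ≡ 18 mod 31. r = 8×31×8 + 8×19×18 ≡ 8 mod 589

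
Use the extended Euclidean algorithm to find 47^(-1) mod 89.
Extended GCD: 47(36) + 89(-19) = 1. So 47^(-1) ≡ 36 (mod 89). Verify: 47 × 36 = 1692 ≡ 1 (mod 89)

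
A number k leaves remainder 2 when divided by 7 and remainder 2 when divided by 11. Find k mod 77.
M = 7 × 11 = 77. M₁ = 11, y₁ ≡ 2 mod 7. M₂ = 7, y₂ ≡ 8 mod 11. k = 2×11×2 + 2×7×8 ≡ 2 mod 77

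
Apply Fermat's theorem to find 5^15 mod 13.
By Fermat: 5^{12} ≡ 1 mod 13. So 5^{15} = 5^{12} · 5^{3} ≡ 5^{3} ≡ 8 mod 13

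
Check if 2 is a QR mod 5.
By Euler's criterion: 2^{2} ≡ 4 mod 5. Since this equals -1 (≡ 4), 2 is not a QR.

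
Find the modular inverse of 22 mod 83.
Since 83 is prime, by Fermat 22^(-1) ≡ 22^{81} ≡ 34 mod 83. Verify: 22 × 34 = 748 ≡ 1 mod 83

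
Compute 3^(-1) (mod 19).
Since 19 is prime, by Fermat 3^(-1) ≡ 3^{17} ≡ 13 (mod 19). Verify: 3 × 13 = 39 ≡ 1 (mod 19)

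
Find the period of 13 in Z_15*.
Powers of 13 mod 15: 13^1≡13, 13^2≡4, 13^3≡7, 13^4≡1. Order = 4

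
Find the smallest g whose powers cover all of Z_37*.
g = 2. For each prime q|36: 2^{18}≡36, 2^{12}≡26, none ≡ 1, so ord_37(2) = 36 and 2 is a primitive root.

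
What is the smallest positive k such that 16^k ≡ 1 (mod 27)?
Powers of 16 mod 27: 16^1≡16, 16^2≡13, 16^3≡19, 16^4≡7, 16^5≡4, 16^6≡10, 16^7≡25, 16^8≡22, 16^9≡1. Order = 9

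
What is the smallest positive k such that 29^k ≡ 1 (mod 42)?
Powers of 29 mod 42: 29^1≡29, 29^2≡1. ord_42(29) = 2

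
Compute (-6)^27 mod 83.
By repeated squaring mod 83: (-6)^{1}≡77, (-6)^{2}≡36, (-6)^{4}≡51, (-6)^{8}≡28, (-6)^{16}≡37. Then (-6)^{27} = (-6)^{16+8+2+1} ≡ 37 × 28 × 36 × 77 ≡ 75 mod 83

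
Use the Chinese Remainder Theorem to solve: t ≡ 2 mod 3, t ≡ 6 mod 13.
M = 3 × 13 = 39. M₁ = 13, y₁ ≡ 1 mod 3. M₂ = 3, y₂ ≡ 9 mod 13. t = 2×13×1 + 6×3×9 ≡ 32 mod 39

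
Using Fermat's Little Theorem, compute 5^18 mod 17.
By Fermat: 5^{16} ≡ 1 (mod 17). So 5^{18} = 5^{16} · 5^{2} ≡ 5^{2} ≡ 8 (mod 17)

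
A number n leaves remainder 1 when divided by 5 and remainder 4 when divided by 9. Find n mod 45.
M = 5 × 9 = 45. M₁ = 9, y₁ ≡ 4 mod 5. M₂ = 5, y₂ ≡ 2 mod 9. n = 1×9×4 + 4×5×2 ≡ 31 mod 45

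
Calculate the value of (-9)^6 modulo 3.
By repeated squaring (mod 3): (-9)^{1}≡0, (-9)^{2}≡0, (-9)^{4}≡0. Then (-9)^{6} = (-9)^{4+2} ≡ 0 × 0 ≡ 0 (mod 3)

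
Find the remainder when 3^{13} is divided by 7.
By Fermat: 3^{6} ≡ 1 (mod 7). 13 = 2×6 + 1. So 3^{13} ≡ 3^{1} ≡ 3 (mod 7)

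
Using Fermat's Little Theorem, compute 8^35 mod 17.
By Fermat: 8^{16} ≡ 1 mod 17. 35 = 2×16 + 3. So 8^{35} ≡ 8^{3} ≡ 2 mod 17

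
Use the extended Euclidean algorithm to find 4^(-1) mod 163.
Extended GCD: 4(41) + 163(-1) = 1. So 4^(-1) ≡ 41 mod 163. Verify: 4 × 41 = 164 ≡ 1 mod 163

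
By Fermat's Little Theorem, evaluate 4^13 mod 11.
By Fermat: 4^{10} ≡ 1 mod 11. So 4^{13} = 4^{10} · 4^{3} ≡ 4^{3} ≡ 9 mod 11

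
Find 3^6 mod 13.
By repeated squaring mod 13: 3^{1}≡3, 3^{2}≡9, 3^{4}≡3. Then 3^{6} = 3^{4+2} ≡ 3 × 9 ≡ 1 mod 13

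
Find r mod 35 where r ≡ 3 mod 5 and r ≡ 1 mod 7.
M = 5 × 7 = 35. M₁ = 7, y₁ ≡ 3 mod 5. M₂ = 5, y₂ ≡ 3 mod 7. r = 3×7×3 + 1×5×3 ≡ 8 mod 35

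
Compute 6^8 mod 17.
By repeated squaring mod 17: 6^{1}≡6, 6^{2}≡2, 6^{4}≡4, 6^{8}≡16. So 6^{8} ≡ 16 mod 17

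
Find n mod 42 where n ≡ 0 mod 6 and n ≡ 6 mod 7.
M = 6 × 7 = 42. M₁ = 7, y₁ ≡ 1 mod 6. M₂ = 6, y₂ ≡ 6 mod 7. n = 0×7×1 + 6×6×6 ≡ 6 mod 42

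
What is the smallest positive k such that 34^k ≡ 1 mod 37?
Powers of 34 mod 37: 34^1≡34, 34^2≡9, 34^3≡10, 34^4≡7, 34^5≡16, 34^6≡26, 34^7≡33, 34^8≡12, 34^9≡1. Order = 9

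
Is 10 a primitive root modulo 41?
10^{5} ≡ 1 mod 41 and 5 < 40, so ord_41(10) = 5 ≠ 40 and 10 is not a primitive root.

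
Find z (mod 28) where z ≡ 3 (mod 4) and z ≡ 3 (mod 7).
M = 4 × 7 = 28. M₁ = 7, y₁ ≡ 3 (mod 4). M₂ = 4, y₂ ≡ 2 (mod 7). z = 3×7×3 + 3×4×2 ≡ 3 (mod 28)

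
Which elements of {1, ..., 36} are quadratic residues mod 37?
Quadratic residues modulo 37: {1, 3, 4, 7, 9, 10, 11, 12, 16, 21, 25, 26, 27, 28, 30, 33, 34, 36}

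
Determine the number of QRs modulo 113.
The squaring map on Z_113* is 2-to-1, so there are (112)/2 = 56 QRs.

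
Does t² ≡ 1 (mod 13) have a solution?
By Euler's criterion: 1^{6} ≡ 1 (mod 13). Since this equals 1, 1 is a QR.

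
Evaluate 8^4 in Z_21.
8^{4} = 4096 ≡ 1 mod 21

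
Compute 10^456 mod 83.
Using Fermat: 10^{82} ≡ 1 (mod 83). 456 ≡ 46 (mod 82). So 10^{456} ≡ 10^{46} ≡ 68 (mod 83)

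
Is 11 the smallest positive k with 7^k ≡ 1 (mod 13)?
Powers of 7 mod 13: 7^1≡7, 7^2≡10, 7^3≡5, 7^4≡9, 7^5≡11, 7^6≡12, 7^7≡6, 7^8≡3, 7^9≡8, 7^10≡4, 7^11≡2, 7^12≡1. 7^11≡2≢1, so ord ≠ 11. No, the actual order is 12.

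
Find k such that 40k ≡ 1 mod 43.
Since 43 is prime, by Fermat 40^(-1) ≡ 40^{41} ≡ 14 mod 43. Verify: 40 × 14 = 560 ≡ 1 mod 43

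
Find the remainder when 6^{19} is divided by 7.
By Fermat: 6^{6} ≡ 1 mod 7. 19 = 3×6 + 1. So 6^{19} ≡ 6^{1} ≡ 6 mod 7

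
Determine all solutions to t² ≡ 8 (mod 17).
The square roots of 8 mod 17 are 12 and 5. Verify: 12² = 144 ≡ 8 (mod 17)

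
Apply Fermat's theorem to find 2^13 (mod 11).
By Fermat: 2^{10} ≡ 1 (mod 11). So 2^{13} = 2^{10} · 2^{3} ≡ 2^{3} ≡ 8 (mod 11)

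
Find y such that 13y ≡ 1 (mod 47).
Since 47 is prime, by Fermat 13^(-1) ≡ 13^{45} ≡ 29 (mod 47). Verify: 13 × 29 = 377 ≡ 1 (mod 47)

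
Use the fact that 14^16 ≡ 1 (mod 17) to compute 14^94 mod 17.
By Fermat: 14^{16} ≡ 1 (mod 17). 94 = 5×16 + 14. So 14^{94} ≡ 14^{14} ≡ 2 (mod 17)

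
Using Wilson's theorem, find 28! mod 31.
(30)! = (28)! × (29) × (30) ≡ -1 (mod 31). So (28)! ≡ -1 × [(30)(29)]^(-1) ≡ 15 (mod 31)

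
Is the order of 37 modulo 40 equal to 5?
Powers of 37 mod 40: 37^1≡37, 37^2≡9, 37^3≡13, 37^4≡1. Already 37^4≡1, so the order is 4 < 5. No, the actual order is 4.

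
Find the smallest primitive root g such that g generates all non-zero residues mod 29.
g = 2. Powers: [2, 4, 8, 16, 3, 6, 12, 24, ...] generates all 28 non-zero residues.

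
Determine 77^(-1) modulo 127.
Since 127 is prime, by Fermat 77^(-1) ≡ 77^{125} ≡ 33 mod 127. Verify: 77 × 33 = 2541 ≡ 1 mod 127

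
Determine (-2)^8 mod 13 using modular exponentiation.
By repeated squaring (mod 13): (-2)^{1}≡11, (-2)^{2}≡4, (-2)^{4}≡3, (-2)^{8}≡9. So (-2)^{8} ≡ 9 (mod 13)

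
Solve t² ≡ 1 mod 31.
The square roots of 1 mod 31 are 1 and 30. Verify: 1² = 1 ≡ 1 mod 31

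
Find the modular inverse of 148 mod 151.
Since 151 is prime, by Fermat 148^(-1) ≡ 148^{149} ≡ 50 mod 151. Verify: 148 × 50 = 7400 ≡ 1 mod 151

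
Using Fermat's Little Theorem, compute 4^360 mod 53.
By Fermat: 4^{52} ≡ 1 mod 53. 360 ≡ 48 mod 52. So 4^{360} ≡ 4^{48} ≡ 47 mod 53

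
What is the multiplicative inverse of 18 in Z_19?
Since 19 is prime, by Fermat 18^(-1) ≡ 18^{17} ≡ 18 mod 19. Verify: 18 × 18 = 324 ≡ 1 mod 19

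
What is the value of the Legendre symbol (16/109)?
(16/109) = 16^{54} mod 109 = 1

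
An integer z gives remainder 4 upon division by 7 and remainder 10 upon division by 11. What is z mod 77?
M = 7 × 11 = 77. M₁ = 11, y₁ ≡ 2 mod 7. M₂ = 7, y₂ ≡ 8 mod 11. z = 4×11×2 + 10×7×8 ≡ 32 mod 77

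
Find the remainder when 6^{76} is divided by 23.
By Fermat: 6^{22} ≡ 1 mod 23. 76 = 3×22 + 10. So 6^{76} ≡ 6^{10} ≡ 4 mod 23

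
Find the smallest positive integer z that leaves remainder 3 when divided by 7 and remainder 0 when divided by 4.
M = 7 × 4 = 28. M₁ = 4, y₁ ≡ 2 (mod 7). M₂ = 7, y₂ ≡ 3 (mod 4). z = 3×4×2 + 0×7×3 ≡ 24 (mod 28)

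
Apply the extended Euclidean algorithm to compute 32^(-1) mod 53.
Extended GCD: 32(5) + 53(-3) = 1. So 32^(-1) ≡ 5 mod 53. Verify: 32 × 5 = 160 ≡ 1 mod 53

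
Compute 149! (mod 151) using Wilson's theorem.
(150)! = (149)! × (150) ≡ -1 (mod 151). So (149)! ≡ -1 × (150)^(-1) ≡ (-1)×(-1) = 1 (mod 151)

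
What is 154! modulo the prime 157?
(156)! = (154)! × (155) × (156) ≡ -1 mod 157. So (154)! ≡ -1 × [(156)(155)]^(-1) ≡ 78 mod 157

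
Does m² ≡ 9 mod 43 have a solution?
By Euler's criterion: 9^{21} ≡ 1 mod 43. Since this equals 1, 9 is a QR.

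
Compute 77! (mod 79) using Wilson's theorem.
(78)! = (77)! × (78) ≡ -1 (mod 79). So (77)! ≡ -1 × (78)^(-1) ≡ (-1)×(-1) = 1 (mod 79)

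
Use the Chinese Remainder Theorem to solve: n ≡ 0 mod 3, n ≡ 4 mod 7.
M = 3 × 7 = 21. M₁ = 7, y₁ ≡ 1 mod 3. M₂ = 3, y₂ ≡ 5 mod 7. n = 0×7×1 + 4×3×5 ≡ 18 mod 21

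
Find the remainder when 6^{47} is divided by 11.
By Fermat: 6^{10} ≡ 1 (mod 11). 47 = 4×10 + 7. So 6^{47} ≡ 6^{7} ≡ 8 (mod 11)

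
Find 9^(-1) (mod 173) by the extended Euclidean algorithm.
Extended GCD: 9(77) + 173(-4) = 1. So 9^(-1) ≡ 77 (mod 173). Verify: 9 × 77 = 693 ≡ 1 (mod 173)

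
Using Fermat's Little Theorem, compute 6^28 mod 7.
By Fermat: 6^{6} ≡ 1 mod 7. 28 = 4×6 + 4. So 6^{28} ≡ 6^{4} ≡ 1 mod 7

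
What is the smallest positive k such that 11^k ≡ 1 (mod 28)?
Powers of 11 mod 28: 11^1≡11, 11^2≡9, 11^3≡15, 11^4≡25, 11^5≡23, 11^6≡1. ord_28(11) = 6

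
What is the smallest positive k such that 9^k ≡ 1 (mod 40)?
Powers of 9 mod 40: 9^1≡9, 9^2≡1. ord_40(9) = 2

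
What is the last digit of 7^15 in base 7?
By repeated squaring (mod 7): 7^{1}≡0, 7^{2}≡0, 7^{4}≡0, 7^{8}≡0. Then 7^{15} = 7^{8+4+2+1} ≡ 0 × 0 × 0 × 0 ≡ 0 (mod 7)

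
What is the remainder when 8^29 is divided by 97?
By repeated squaring (mod 97): 8^{1}≡8, 8^{2}≡64, 8^{4}≡22, 8^{8}≡96, 8^{16}≡1. Then 8^{29} = 8^{16+8+4+1} ≡ 1 × 96 × 22 × 8 ≡ 18 (mod 97)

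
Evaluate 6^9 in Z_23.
By repeated squaring (mod 23): 6^{1}≡6, 6^{2}≡13, 6^{4}≡8, 6^{8}≡18. Then 6^{9} = 6^{8+1} ≡ 18 × 6 ≡ 16 (mod 23)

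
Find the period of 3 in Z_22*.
Powers of 3 mod 22: 3^1≡3, 3^2≡9, 3^3≡5, 3^4≡15, 3^5≡1. Order = 5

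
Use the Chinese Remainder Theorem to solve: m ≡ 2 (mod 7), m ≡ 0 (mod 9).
M = 7 × 9 = 63. M₁ = 9, y₁ ≡ 4 (mod 7). M₂ = 7, y₂ ≡ 4 (mod 9). m = 2×9×4 + 0×7×4 ≡ 9 (mod 63)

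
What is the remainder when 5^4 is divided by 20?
5^{4} = 625 ≡ 5 (mod 20)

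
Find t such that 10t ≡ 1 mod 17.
Since 17 is prime, by Fermat 10^(-1) ≡ 10^{15} ≡ 12 mod 17. Verify: 10 × 12 = 120 ≡ 1 mod 17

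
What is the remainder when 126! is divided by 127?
By Wilson's theorem, (126)! ≡ -1 ≡ 126 (mod 127)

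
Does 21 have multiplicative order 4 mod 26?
Powers of 21 mod 26: 21^1≡21, 21^2≡25, 21^3≡5, 21^4≡1. First k with 21^k≡1 is k=4. Yes, ord_26(21) = 4.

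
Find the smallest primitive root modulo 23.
g = 5. For each prime q|22: 5^{11}≡22, 5^{2}≡2, none ≡ 1, so ord_23(5) = 22 and 5 is a primitive root.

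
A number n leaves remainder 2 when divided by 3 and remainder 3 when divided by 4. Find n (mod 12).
M = 3 × 4 = 12. M₁ = 4, y₁ ≡ 1 (mod 3). M₂ = 3, y₂ ≡ 3 (mod 4). n = 2×4×1 + 3×3×3 ≡ 11 (mod 12)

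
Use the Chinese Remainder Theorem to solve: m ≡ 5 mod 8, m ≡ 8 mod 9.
M = 8 × 9 = 72. M₁ = 9, y₁ ≡ 1 mod 8. M₂ = 8, y₂ ≡ 8 mod 9. m = 5×9×1 + 8×8×8 ≡ 53 mod 72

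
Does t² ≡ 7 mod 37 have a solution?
By Euler's criterion: 7^{18} ≡ 1 mod 37. Since this equals 1, 7 is a QR.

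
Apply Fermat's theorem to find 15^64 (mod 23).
By Fermat: 15^{22} ≡ 1 (mod 23). 64 = 2×22 + 20. So 15^{64} ≡ 15^{20} ≡ 9 (mod 23)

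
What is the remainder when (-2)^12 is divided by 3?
Using Fermat: (-2)^{2} ≡ 1 (mod 3). 12 ≡ 0 (mod 2). So (-2)^{12} ≡ (-2)^{0} ≡ 1 (mod 3)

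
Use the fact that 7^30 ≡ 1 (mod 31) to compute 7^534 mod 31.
By Fermat: 7^{30} ≡ 1 (mod 31). 534 ≡ 24 (mod 30). So 7^{534} ≡ 7^{24} ≡ 8 (mod 31)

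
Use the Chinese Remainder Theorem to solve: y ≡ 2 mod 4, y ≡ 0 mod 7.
M = 4 × 7 = 28. M₁ = 7, y₁ ≡ 3 mod 4. M₂ = 4, y₂ ≡ 2 mod 7. y = 2×7×3 + 0×4×2 ≡ 14 mod 28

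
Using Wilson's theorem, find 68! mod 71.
(70)! = (68)! × (69) × (70) ≡ -1 mod 71. So (68)! ≡ -1 × [(70)(69)]^(-1) ≡ 35 mod 71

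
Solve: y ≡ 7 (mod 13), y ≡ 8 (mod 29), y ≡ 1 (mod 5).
M = 13 × 29 × 5 = 1885. M₁ = 145, y₁ ≡ 7 (mod 13). M₂ = 65, y₂ ≡ 25 (mod 29). M₃ = 377, y₃ ≡ 3 (mod 5). y = 7×145×7 + 8×65×25 + 1×377×3 ≡ 501 (mod 1885)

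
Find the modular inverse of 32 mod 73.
Since 73 is prime, by Fermat 32^(-1) ≡ 32^{71} ≡ 16 (mod 73). Verify: 32 × 16 = 512 ≡ 1 (mod 73)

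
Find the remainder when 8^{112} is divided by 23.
By Fermat: 8^{22} ≡ 1 mod 23. 112 = 5×22 + 2. So 8^{112} ≡ 8^{2} ≡ 18 mod 23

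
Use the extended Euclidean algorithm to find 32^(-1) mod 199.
Extended GCD: 32(56) + 199(-9) = 1. So 32^(-1) ≡ 56 mod 199. Verify: 32 × 56 = 1792 ≡ 1 mod 199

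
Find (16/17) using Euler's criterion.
(16/17) = 16^{8} mod 17 = 1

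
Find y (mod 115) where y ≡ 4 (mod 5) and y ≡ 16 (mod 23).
M = 5 × 23 = 115. M₁ = 23, y₁ ≡ 2 (mod 5). M₂ = 5, y₂ ≡ 14 (mod 23). y = 4×23×2 + 16×5×14 ≡ 39 (mod 115)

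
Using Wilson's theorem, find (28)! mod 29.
By Wilson's theorem, (28)! ≡ -1 ≡ 28 mod 29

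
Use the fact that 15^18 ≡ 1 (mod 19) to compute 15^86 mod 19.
By Fermat: 15^{18} ≡ 1 (mod 19). 86 = 4×18 + 14. So 15^{86} ≡ 15^{14} ≡ 17 (mod 19)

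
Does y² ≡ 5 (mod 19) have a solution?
By Euler's criterion: 5^{9} ≡ 1 (mod 19). Since this equals 1, 5 is a QR.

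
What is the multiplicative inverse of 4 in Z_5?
Since 5 is prime, by Fermat 4^(-1) ≡ 4^{3} ≡ 4 mod 5. Verify: 4 × 4 = 16 ≡ 1 mod 5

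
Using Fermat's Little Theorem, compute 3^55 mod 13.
By Fermat: 3^{12} ≡ 1 (mod 13). 55 = 4×12 + 7. So 3^{55} ≡ 3^{7} ≡ 3 (mod 13)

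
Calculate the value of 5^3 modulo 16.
5^{3} = 125 ≡ 13 mod 16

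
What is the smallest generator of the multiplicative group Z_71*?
g = 7. For each prime q|70: 7^{35}≡70, 7^{14}≡54, 7^{10}≡45, none ≡ 1, so ord_71(7) = 70 and 7 is a primitive root.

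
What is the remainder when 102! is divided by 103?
By Wilson's theorem, (102)! ≡ -1 ≡ 102 mod 103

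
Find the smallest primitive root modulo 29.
g = 2. Powers: [2, 4, 8, 16, 3, 6, 12, ...] generates all 28 non-zero residues.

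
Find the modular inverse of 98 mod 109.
Since 109 is prime, by Fermat 98^(-1) ≡ 98^{107} ≡ 99 mod 109. Verify: 98 × 99 = 9702 ≡ 1 mod 109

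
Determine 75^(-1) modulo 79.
Since 79 is prime, by Fermat 75^(-1) ≡ 75^{77} ≡ 59 mod 79. Verify: 75 × 59 = 4425 ≡ 1 mod 79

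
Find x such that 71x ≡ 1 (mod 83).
Since 83 is prime, by Fermat 71^(-1) ≡ 71^{81} ≡ 76 (mod 83). Verify: 71 × 76 = 5396 ≡ 1 (mod 83)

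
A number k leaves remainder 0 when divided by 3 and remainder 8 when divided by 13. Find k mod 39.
M = 3 × 13 = 39. M₁ = 13, y₁ ≡ 1 mod 3. M₂ = 3, y₂ ≡ 9 mod 13. k = 0×13×1 + 8×3×9 ≡ 21 mod 39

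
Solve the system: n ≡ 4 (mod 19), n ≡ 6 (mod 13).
M = 19 × 13 = 247. M₁ = 13, y₁ ≡ 3 (mod 19). M₂ = 19, y₂ ≡ 11 (mod 13). n = 4×13×3 + 6×19×11 ≡ 175 (mod 247)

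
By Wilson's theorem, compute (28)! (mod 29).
By Wilson's theorem, (28)! ≡ -1 ≡ 28 (mod 29)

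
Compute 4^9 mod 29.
By repeated squaring mod 29: 4^{1}≡4, 4^{2}≡16, 4^{4}≡24, 4^{8}≡25. Then 4^{9} = 4^{8+1} ≡ 25 × 4 ≡ 13 mod 29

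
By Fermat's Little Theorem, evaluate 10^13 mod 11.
By Fermat: 10^{10} ≡ 1 (mod 11). So 10^{13} = 10^{10} · 10^{3} ≡ 10^{3} ≡ 10 (mod 11)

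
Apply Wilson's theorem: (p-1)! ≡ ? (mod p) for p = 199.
By Wilson's theorem, (198)! ≡ -1 ≡ 198 mod 199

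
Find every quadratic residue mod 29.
Quadratic residues modulo 29: {1, 4, 5, 6, 7, 9, 13, 16, 20, 22, 23, 24, 25, 28}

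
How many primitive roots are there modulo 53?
Number of primitive roots mod 53 = φ(p-1) = φ(52) = 24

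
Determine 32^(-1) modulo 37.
Since 37 is prime, by Fermat 32^(-1) ≡ 32^{35} ≡ 22 mod 37. Verify: 32 × 22 = 704 ≡ 1 mod 37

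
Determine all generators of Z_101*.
There are φ(100) = 40 primitive roots mod 101: {2, 3, 7, 8, 11, 12, 15, 18, 26, 27, 28, 29, 34, 35, 38, 40, 42, 46, 48, 50, 51, 53, 55, 59, 61, 63, 66, 67, 72, 73, 74, 75, 83, 86, 89, 90, 93, 94, 98, 99}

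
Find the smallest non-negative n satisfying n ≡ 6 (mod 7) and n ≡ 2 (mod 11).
M = 7 × 11 = 77. M₁ = 11, y₁ ≡ 2 (mod 7). M₂ = 7, y₂ ≡ 8 (mod 11). n = 6×11×2 + 2×7×8 ≡ 13 (mod 77)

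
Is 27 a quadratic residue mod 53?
By Euler's criterion: 27^{26} ≡ 52 mod 53. Since this equals -1 (≡ 52), 27 is not a QR.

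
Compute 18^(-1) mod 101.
Since 101 is prime, by Fermat 18^(-1) ≡ 18^{99} ≡ 73 mod 101. Verify: 18 × 73 = 1314 ≡ 1 mod 101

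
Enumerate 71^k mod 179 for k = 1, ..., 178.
71^1, 71^2, ..., 71^{178} mod 179: [71, 29, 90, 125, 104, 45, 152, 52, 112, 76, 26, 56, 38, 13, 28, 19, 96, 14, 99, 48, 7, 139, 24, 93, 159, 12, 136, 169, 6, 68, 174, 3, 34, 87, 91, 17, 133, 135, 98, 156, 157, 49, 78, 168, 114, 39, 84, 57, 109, 42, 118, 144, 21, 59, 72, 100, 119, 36, 50, 149, 18, 25, 164, 9, 102, 82, 94, 51, 41, 47, 115, 110, 113, 147, 55, 146, 163, 117, 73, 171, 148, 126, 175, 74, 63, 177, 37, 121, 178, 108, 150, 89, 54, 75, 134, 27, 127, 67, 103, 153, 123, 141, 166, 151, 160, 83, 165, 80, 131, 172, 40, 155, 86, 20, 167, 43, 10, 173, 111, 5, 176, 145, 92, 88, 162, 46, 44, 81, 23, 22, 130, 101, 11, 65, 140, 95, 122, 70, 137, 61, 35, 158, 120, 107, 79, 60, 143, 129, 30, 161, 154, 15, 170, 77, 97, 85, 128, 138, 132, 64, 69, 66, 32, 124, 33, 16, 62, 106, 8, 31, 53, 4, 105, 116, 2, 142, 58, 1]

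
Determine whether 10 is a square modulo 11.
By Euler's criterion: 10^{5} ≡ 10 mod 11. Since this equals -1 (≡ 10), 10 is not a QR.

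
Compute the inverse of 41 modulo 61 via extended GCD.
Extended GCD: 41(3) + 61(-2) = 1. So 41^(-1) ≡ 3 mod 61. Verify: 41 × 3 = 123 ≡ 1 mod 61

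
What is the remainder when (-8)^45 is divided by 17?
Using Fermat: (-8)^{16} ≡ 1 mod 17. 45 ≡ 13 mod 16. So (-8)^{45} ≡ (-8)^{13} ≡ 8 mod 17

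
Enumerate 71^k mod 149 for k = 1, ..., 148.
71^1, 71^2, ..., 71^{148} mod 149: [71, 124, 13, 29, 122, 20, 79, 96, 111, 133, 56, 102, 90, 132, 134, 127, 77, 103, 12, 107, 147, 7, 50, 123, 91, 54, 109, 140, 106, 76, 32, 37, 94, 118, 34, 30, 44, 144, 92, 125, 84, 4, 135, 49, 52, 116, 41, 80, 18, 86, 146, 85, 75, 110, 62, 81, 89, 61, 10, 114, 48, 130, 141, 28, 51, 45, 66, 67, 138, 113, 126, 6, 128, 148, 78, 25, 136, 120, 27, 129, 70, 53, 38, 16, 93, 47, 59, 17, 15, 22, 72, 46, 137, 42, 2, 142, 99, 26, 58, 95, 40, 9, 43, 73, 117, 112, 55, 31, 115, 119, 105, 5, 57, 24, 65, 145, 14, 100, 97, 33, 108, 69, 131, 63, 3, 64, 74, 39, 87, 68, 60, 88, 139, 35, 101, 19, 8, 121, 98, 104, 83, 82, 11, 36, 23, 143, 21, 1]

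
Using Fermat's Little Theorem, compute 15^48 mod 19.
By Fermat: 15^{18} ≡ 1 (mod 19). 48 = 2×18 + 12. So 15^{48} ≡ 15^{12} ≡ 7 (mod 19)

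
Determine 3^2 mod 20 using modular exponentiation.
3^{2} = 9 ≡ 9 (mod 20)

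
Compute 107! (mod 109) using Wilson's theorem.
(108)! = (107)! × (108) ≡ -1 (mod 109). So (107)! ≡ -1 × (108)^(-1) ≡ (-1)×(-1) = 1 (mod 109)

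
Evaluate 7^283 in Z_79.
Using Fermat: 7^{78} ≡ 1 (mod 79). 283 ≡ 49 (mod 78). So 7^{283} ≡ 7^{49} ≡ 74 (mod 79)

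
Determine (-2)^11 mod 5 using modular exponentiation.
Using Fermat: (-2)^{4} ≡ 1 (mod 5). 11 ≡ 3 (mod 4). So (-2)^{11} ≡ (-2)^{3} ≡ 2 (mod 5)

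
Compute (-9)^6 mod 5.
Using Fermat: (-9)^{4} ≡ 1 (mod 5). 6 ≡ 2 (mod 4). So (-9)^{6} ≡ (-9)^{2} ≡ 1 (mod 5)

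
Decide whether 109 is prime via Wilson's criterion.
(108)! mod 109 = 108. Since 108 ≡ -1 (mod 109), 109 is prime.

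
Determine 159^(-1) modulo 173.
Since 173 is prime, by Fermat 159^(-1) ≡ 159^{171} ≡ 37 (mod 173). Verify: 159 × 37 = 5883 ≡ 1 (mod 173)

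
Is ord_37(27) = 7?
Powers of 27 mod 37: 27^1≡27, 27^2≡26, 27^3≡36, 27^4≡10, 27^5≡11, 27^6≡1. Already 27^6≡1, so the order is 6 < 7. No, the actual order is 6.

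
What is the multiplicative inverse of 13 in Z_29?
Since 29 is prime, by Fermat 13^(-1) ≡ 13^{27} ≡ 9 mod 29. Verify: 13 × 9 = 117 ≡ 1 mod 29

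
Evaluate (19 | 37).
(19/37) = 19^{18} mod 37 = -1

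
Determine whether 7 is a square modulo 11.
By Euler's criterion: 7^{5} ≡ 10 (mod 11). Since this equals -1 (≡ 10), 7 is not a QR.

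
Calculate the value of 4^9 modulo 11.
By repeated squaring (mod 11): 4^{1}≡4, 4^{2}≡5, 4^{4}≡3, 4^{8}≡9. Then 4^{9} = 4^{8+1} ≡ 9 × 4 ≡ 3 (mod 11)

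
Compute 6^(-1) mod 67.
Since 67 is prime, by Fermat 6^(-1) ≡ 6^{65} ≡ 56 mod 67. Verify: 6 × 56 = 336 ≡ 1 mod 67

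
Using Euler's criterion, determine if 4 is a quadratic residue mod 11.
By Euler's criterion: 4^{5} ≡ 1 mod 11. Since this equals 1, 4 is a QR.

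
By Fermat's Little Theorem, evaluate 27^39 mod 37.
By Fermat: 27^{36} ≡ 1 mod 37. So 27^{39} = 27^{36} · 27^{3} ≡ 27^{3} ≡ 36 mod 37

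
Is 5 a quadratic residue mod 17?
By Euler's criterion: 5^{8} ≡ 16 (mod 17). Since this equals -1 (≡ 16), 5 is not a QR.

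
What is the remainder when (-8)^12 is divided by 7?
Using Fermat: (-8)^{6} ≡ 1 (mod 7). 12 ≡ 0 (mod 6). So (-8)^{12} ≡ (-8)^{0} ≡ 1 (mod 7)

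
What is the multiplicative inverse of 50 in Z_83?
Since 83 is prime, by Fermat 50^(-1) ≡ 50^{81} ≡ 5 (mod 83). Verify: 50 × 5 = 250 ≡ 1 (mod 83)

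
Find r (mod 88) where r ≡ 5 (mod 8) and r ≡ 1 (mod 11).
M = 8 × 11 = 88. M₁ = 11, y₁ ≡ 3 (mod 8). M₂ = 8, y₂ ≡ 7 (mod 11). r = 5×11×3 + 1×8×7 ≡ 45 (mod 88)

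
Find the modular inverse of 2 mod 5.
Since 5 is prime, by Fermat 2^(-1) ≡ 2^{3} ≡ 3 (mod 5). Verify: 2 × 3 = 6 ≡ 1 (mod 5)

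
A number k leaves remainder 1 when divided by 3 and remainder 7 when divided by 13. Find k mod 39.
M = 3 × 13 = 39. M₁ = 13, y₁ ≡ 1 mod 3. M₂ = 3, y₂ ≡ 9 mod 13. k = 1×13×1 + 7×3×9 ≡ 7 mod 39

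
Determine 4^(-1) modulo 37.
Since 37 is prime, by Fermat 4^(-1) ≡ 4^{35} ≡ 28 (mod 37). Verify: 4 × 28 = 112 ≡ 1 (mod 37)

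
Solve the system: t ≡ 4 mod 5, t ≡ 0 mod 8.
M = 5 × 8 = 40. M₁ = 8, y₁ ≡ 2 mod 5. M₂ = 5, y₂ ≡ 5 mod 8. t = 4×8×2 + 0×5×5 ≡ 24 mod 40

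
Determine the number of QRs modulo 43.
Exactly half the non-zero residues mod a prime are QRs: (43-1)/2 = 21.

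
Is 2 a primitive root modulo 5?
ord_5(2) divides 4. For each prime q|4: 2^{2}≡4, none ≡ 1. So 2 has order 4 and is a primitive root mod 5.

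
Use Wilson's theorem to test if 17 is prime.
(16)! mod 17 = 16. Since 16 ≡ -1 (mod 17), 17 is prime.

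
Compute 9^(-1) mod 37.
Since 37 is prime, by Fermat 9^(-1) ≡ 9^{35} ≡ 33 mod 37. Verify: 9 × 33 = 297 ≡ 1 mod 37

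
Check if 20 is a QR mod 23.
By Euler's criterion: 20^{11} ≡ 22 (mod 23). Since this equals -1 (≡ 22), 20 is not a QR.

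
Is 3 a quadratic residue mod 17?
By Euler's criterion: 3^{8} ≡ 16 (mod 17). Since this equals -1 (≡ 16), 3 is not a QR.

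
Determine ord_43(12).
Powers of 12 mod 43: 12^1≡12, 12^2≡15, 12^3≡8, 12^4≡10, 12^5≡34, 12^6≡21, 12^7≡37, 12^8≡14, 12^9≡39, 12^10≡38, 12^11≡26, 12^12≡11, 12^13≡3, 12^14≡36, 12^15≡2, 12^16≡24, 12^17≡30, 12^18≡16, 12^19≡20, 12^20≡25, 12^21≡42, 12^22≡31, 12^23≡28, 12^24≡35, 12^25≡33, 12^26≡9, 12^27≡22, 12^28≡6, 12^29≡29, 12^30≡4, 12^31≡5, 12^32≡17, 12^33≡32, 12^34≡40, 12^35≡7, 12^36≡41, 12^37≡19, 12^38≡13, 12^39≡27, 12^40≡23, 12^41≡18, 12^42≡1. So the order of 12 is 42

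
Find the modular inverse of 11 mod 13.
Since 13 is prime, by Fermat 11^(-1) ≡ 11^{11} ≡ 6 (mod 13). Verify: 11 × 6 = 66 ≡ 1 (mod 13)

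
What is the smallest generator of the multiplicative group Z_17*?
g = 3. For each prime q|16: 3^{8}≡16, none ≡ 1, so ord_17(3) = 16 and 3 is a primitive root.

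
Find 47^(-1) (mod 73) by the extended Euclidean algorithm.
Extended GCD: 47(14) + 73(-9) = 1. So 47^(-1) ≡ 14 (mod 73). Verify: 47 × 14 = 658 ≡ 1 (mod 73)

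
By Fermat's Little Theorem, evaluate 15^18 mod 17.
By Fermat: 15^{16} ≡ 1 (mod 17). So 15^{18} = 15^{16} · 15^{2} ≡ 15^{2} ≡ 4 (mod 17)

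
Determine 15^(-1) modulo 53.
Since 53 is prime, by Fermat 15^(-1) ≡ 15^{51} ≡ 46 mod 53. Verify: 15 × 46 = 690 ≡ 1 mod 53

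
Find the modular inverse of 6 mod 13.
Since 13 is prime, by Fermat 6^(-1) ≡ 6^{11} ≡ 11 mod 13. Verify: 6 × 11 = 66 ≡ 1 mod 13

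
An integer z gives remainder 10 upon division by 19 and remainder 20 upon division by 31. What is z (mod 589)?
M = 19 × 31 = 589. M₁ = 31, y₁ ≡ 8 (mod 19). M₂ = 19, y₂ ≡ 18 (mod 31). z = 10×31×8 + 20×19×18 ≡ 485 (mod 589)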